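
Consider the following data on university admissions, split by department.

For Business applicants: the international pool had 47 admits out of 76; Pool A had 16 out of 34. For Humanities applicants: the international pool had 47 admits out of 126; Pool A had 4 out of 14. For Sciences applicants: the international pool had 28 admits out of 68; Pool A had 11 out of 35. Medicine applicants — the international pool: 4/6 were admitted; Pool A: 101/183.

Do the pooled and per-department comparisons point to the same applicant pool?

Business: the international pool 47/76 = 61.8%, Pool A 16/34 = 47.1% → the international pool
Humanities: the international pool 47/126 = 37.3%, Pool A 4/14 = 28.6% → the international pool
Sciences: the international pool 28/68 = 41.2%, Pool A 11/35 = 31.4% → the international pool
Medicine: the international pool 4/6 = 66.7%, Pool A 101/183 = 55.2% → the international pool
Overall: the international pool 126/276 = 45.7%, Pool A 132/266 = 49.6% → Pool A
The international pool wins each department group but Pool A wins overall — the comparison reverses. The international pool's applicants skew toward Humanities, which has a lower base rate.

No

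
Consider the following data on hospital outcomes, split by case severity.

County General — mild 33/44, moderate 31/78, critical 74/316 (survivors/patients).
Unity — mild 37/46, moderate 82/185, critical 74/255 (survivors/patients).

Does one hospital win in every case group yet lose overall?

Mild: County General 33/44 = 75.0%, Unity 37/46 = 80.4% → Unity
Moderate: County General 31/78 = 39.7%, Unity 82/185 = 44.3% → Unity
Critical: County General 74/316 = 23.4%, Unity 74/255 = 29.0% → Unity
Overall: County General 138/438 = 31.5%, Unity 193/486 = 39.7% → Unity
Unity wins overall and in every case group — no reversal.

No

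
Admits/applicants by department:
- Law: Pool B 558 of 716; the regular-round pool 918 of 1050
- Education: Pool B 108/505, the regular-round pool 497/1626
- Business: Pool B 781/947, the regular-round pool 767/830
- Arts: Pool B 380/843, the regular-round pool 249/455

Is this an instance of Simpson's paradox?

Law: Pool B 558/716 = 77.9%, the regular-round pool 918/1050 = 87.4% → the regular-round pool
Education: Pool B 108/505 = 21.4%, the regular-round pool 497/1626 = 30.6% → the regular-round pool
Business: Pool B 781/947 = 82.5%, the regular-round pool 767/830 = 92.4% → the regular-round pool
Arts: Pool B 380/843 = 45.1%, the regular-round pool 249/455 = 54.7% → the regular-round pool
Overall: Pool B 1827/3011 = 60.7%, the regular-round pool 2431/3961 = 61.4% → the regular-round pool
The regular-round pool wins overall and in every department group — no reversal.

No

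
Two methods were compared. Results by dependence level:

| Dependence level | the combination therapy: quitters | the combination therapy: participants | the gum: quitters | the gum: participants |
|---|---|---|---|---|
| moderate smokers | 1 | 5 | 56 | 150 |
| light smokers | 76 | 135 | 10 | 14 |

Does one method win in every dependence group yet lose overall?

Moderate smokers: the combination therapy 1/5 = 20.0%, the gum 56/150 = 37.3% → the gum
Light smokers: the combination therapy 76/135 = 56.3%, the gum 10/14 = 71.4% → the gum
Overall: the combination therapy 77/140 = 55.0%, the gum 66/164 = 40.2% → the combination therapy
The gum wins each dependence group but the combination therapy wins overall — the comparison reverses. The gum's participants skew toward moderate smokers, which has a lower base rate.

Yes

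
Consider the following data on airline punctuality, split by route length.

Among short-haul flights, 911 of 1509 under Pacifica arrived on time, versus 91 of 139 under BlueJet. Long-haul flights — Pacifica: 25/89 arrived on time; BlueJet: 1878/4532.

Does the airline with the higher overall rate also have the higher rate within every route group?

No

Short-haul: Pacifica 911/1509 = 60.4%, BlueJet 91/139 = 65.5% → BlueJet
Long-haul: Pacifica 25/89 = 28.1%, BlueJet 1878/4532 = 41.4% → BlueJet
Overall: Pacifica 936/1598 = 58.6%, BlueJet 1969/4671 = 42.2% → Pacifica
BlueJet wins each route group but Pacifica wins overall — the comparison reverses. BlueJet's flights skew toward long-haul, which has a lower base rate.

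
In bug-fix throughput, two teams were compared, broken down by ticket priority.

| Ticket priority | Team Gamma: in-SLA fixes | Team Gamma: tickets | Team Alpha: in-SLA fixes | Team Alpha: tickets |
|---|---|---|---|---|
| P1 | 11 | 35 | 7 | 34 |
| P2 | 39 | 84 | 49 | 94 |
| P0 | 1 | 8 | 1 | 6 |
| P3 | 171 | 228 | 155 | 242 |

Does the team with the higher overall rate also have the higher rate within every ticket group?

No

P1: Team Gamma 11/35 = 31.4%, Team Alpha 7/34 = 20.6% → Team Gamma
P2: Team Gamma 39/84 = 46.4%, Team Alpha 49/94 = 52.1% → Team Alpha
P0: Team Gamma 1/8 = 12.5%, Team Alpha 1/6 = 16.7% → Team Alpha
P3: Team Gamma 171/228 = 75.0%, Team Alpha 155/242 = 64.0% → Team Gamma
Overall: Team Gamma 222/355 = 62.5%, Team Alpha 212/376 = 56.4% → Team Gamma
Neither sweeps: Team Gamma wins 2 of 4 groups, Team Alpha wins 2. Team Gamma wins overall but not every group — no Simpson reversal.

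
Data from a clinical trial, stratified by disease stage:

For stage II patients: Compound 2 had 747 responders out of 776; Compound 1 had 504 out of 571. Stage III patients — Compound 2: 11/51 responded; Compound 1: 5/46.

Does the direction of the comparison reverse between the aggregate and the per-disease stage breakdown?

Stage II: Compound 2 747/776 = 96.3%, Compound 1 504/571 = 88.3% → Compound 2
Stage III: Compound 2 11/51 = 21.6%, Compound 1 5/46 = 10.9% → Compound 2
Overall: Compound 2 758/827 = 91.7%, Compound 1 509/617 = 82.5% → Compound 2
Compound 2 wins overall and in every disease group — no reversal.

No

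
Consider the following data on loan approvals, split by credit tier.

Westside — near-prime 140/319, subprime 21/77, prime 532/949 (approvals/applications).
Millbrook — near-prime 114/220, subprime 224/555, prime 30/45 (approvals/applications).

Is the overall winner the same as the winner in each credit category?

Near-prime: Westside 140/319 = 43.9%, Millbrook 114/220 = 51.8% → Millbrook
Subprime: Westside 21/77 = 27.3%, Millbrook 224/555 = 40.4% → Millbrook
Prime: Westside 532/949 = 56.1%, Millbrook 30/45 = 66.7% → Millbrook
Overall: Westside 693/1345 = 51.5%, Millbrook 368/820 = 44.9% → Westside
Millbrook wins each credit group but Westside wins overall — the comparison reverses. Millbrook's applications skew toward subprime, which has a lower base rate.

No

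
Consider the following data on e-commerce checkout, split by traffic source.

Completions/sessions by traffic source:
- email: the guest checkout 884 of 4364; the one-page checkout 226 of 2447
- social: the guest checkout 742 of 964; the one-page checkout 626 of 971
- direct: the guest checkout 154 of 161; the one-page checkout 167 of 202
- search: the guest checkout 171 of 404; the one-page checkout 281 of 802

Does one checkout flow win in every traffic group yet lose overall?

No

Email: the guest checkout 884/4364 = 20.3%, the one-page checkout 226/2447 = 9.2% → the guest checkout
Social: the guest checkout 742/964 = 77.0%, the one-page checkout 626/971 = 64.5% → the guest checkout
Direct: the guest checkout 154/161 = 95.7%, the one-page checkout 167/202 = 82.7% → the guest checkout
Search: the guest checkout 171/404 = 42.3%, the one-page checkout 281/802 = 35.0% → the guest checkout
Overall: the guest checkout 1951/5893 = 33.1%, the one-page checkout 1300/4422 = 29.4% → the guest checkout
The guest checkout wins overall and in every traffic group — no reversal.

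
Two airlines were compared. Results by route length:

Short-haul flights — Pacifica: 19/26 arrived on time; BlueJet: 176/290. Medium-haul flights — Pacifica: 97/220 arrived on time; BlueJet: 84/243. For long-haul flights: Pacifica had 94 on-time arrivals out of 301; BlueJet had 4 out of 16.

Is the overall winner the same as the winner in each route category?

Short-haul: Pacifica 19/26 = 73.1%, BlueJet 176/290 = 60.7% → Pacifica
Medium-haul: Pacifica 97/220 = 44.1%, BlueJet 84/243 = 34.6% → Pacifica
Long-haul: Pacifica 94/301 = 31.2%, BlueJet 4/16 = 25.0% → Pacifica
Overall: Pacifica 210/547 = 38.4%, BlueJet 264/549 = 48.1% → BlueJet
Pacifica wins each route group but BlueJet wins overall — the comparison reverses. Pacifica's flights skew toward long-haul, which has a lower base rate.

No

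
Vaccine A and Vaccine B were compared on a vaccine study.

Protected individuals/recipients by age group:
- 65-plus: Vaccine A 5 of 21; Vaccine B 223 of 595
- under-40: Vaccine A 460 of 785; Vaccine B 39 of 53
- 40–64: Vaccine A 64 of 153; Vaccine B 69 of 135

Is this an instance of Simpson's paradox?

Yes

65-plus: Vaccine A 5/21 = 23.8%, Vaccine B 223/595 = 37.5% → Vaccine B
Under-40: Vaccine A 460/785 = 58.6%, Vaccine B 39/53 = 73.6% → Vaccine B
40–64: Vaccine A 64/153 = 41.8%, Vaccine B 69/135 = 51.1% → Vaccine B
Overall: Vaccine A 529/959 = 55.2%, Vaccine B 331/783 = 42.3% → Vaccine A
Vaccine B wins each age group but Vaccine A wins overall — the comparison reverses. Vaccine B's recipients skew toward 65-plus, which has a lower base rate.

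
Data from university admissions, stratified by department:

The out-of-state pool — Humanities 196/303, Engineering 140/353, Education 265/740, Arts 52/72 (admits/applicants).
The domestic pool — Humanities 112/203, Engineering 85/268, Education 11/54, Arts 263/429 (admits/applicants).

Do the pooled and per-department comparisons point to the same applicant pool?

No

Humanities: the out-of-state pool 196/303 = 64.7%, the domestic pool 112/203 = 55.2% → the out-of-state pool
Engineering: the out-of-state pool 140/353 = 39.7%, the domestic pool 85/268 = 31.7% → the out-of-state pool
Education: the out-of-state pool 265/740 = 35.8%, the domestic pool 11/54 = 20.4% → the out-of-state pool
Arts: the out-of-state pool 52/72 = 72.2%, the domestic pool 263/429 = 61.3% → the out-of-state pool
Overall: the out-of-state pool 653/1468 = 44.5%, the domestic pool 471/954 = 49.4% → the domestic pool
The out-of-state pool wins each department group but the domestic pool wins overall — the comparison reverses. The out-of-state pool's applicants skew toward Education, which has a lower base rate.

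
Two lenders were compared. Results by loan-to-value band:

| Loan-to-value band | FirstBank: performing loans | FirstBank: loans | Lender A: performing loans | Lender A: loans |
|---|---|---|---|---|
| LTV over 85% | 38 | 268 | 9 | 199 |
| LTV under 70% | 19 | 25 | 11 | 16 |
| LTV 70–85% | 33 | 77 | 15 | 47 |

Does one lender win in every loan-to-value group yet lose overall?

No

LTV over 85%: FirstBank 38/268 = 14.2%, Lender A 9/199 = 4.5% → FirstBank
LTV under 70%: FirstBank 19/25 = 76.0%, Lender A 11/16 = 68.8% → FirstBank
LTV 70–85%: FirstBank 33/77 = 42.9%, Lender A 15/47 = 31.9% → FirstBank
Overall: FirstBank 90/370 = 24.3%, Lender A 35/262 = 13.4% → FirstBank
FirstBank wins overall and in every loan-to-value group — no reversal.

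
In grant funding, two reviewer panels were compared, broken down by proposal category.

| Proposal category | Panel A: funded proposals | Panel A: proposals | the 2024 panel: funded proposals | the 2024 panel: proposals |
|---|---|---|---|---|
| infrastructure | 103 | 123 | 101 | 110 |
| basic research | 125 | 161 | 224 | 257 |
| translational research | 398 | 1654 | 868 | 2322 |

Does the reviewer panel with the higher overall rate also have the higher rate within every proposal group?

Yes

Infrastructure: Panel A 103/123 = 83.7%, the 2024 panel 101/110 = 91.8% → the 2024 panel
Basic research: Panel A 125/161 = 77.6%, the 2024 panel 224/257 = 87.2% → the 2024 panel
Translational research: Panel A 398/1654 = 24.1%, the 2024 panel 868/2322 = 37.4% → the 2024 panel
Overall: Panel A 626/1938 = 32.3%, the 2024 panel 1193/2689 = 44.4% → the 2024 panel
The 2024 panel wins overall and in every proposal group — no reversal.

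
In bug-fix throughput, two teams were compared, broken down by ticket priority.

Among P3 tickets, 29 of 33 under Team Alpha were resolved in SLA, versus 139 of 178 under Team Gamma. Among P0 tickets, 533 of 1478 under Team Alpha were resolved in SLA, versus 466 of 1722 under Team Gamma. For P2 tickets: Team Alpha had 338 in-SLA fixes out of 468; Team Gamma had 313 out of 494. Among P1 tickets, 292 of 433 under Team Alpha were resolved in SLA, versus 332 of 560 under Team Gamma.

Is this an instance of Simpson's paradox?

No

P3: Team Alpha 29/33 = 87.9%, Team Gamma 139/178 = 78.1% → Team Alpha
P0: Team Alpha 533/1478 = 36.1%, Team Gamma 466/1722 = 27.1% → Team Alpha
P2: Team Alpha 338/468 = 72.2%, Team Gamma 313/494 = 63.4% → Team Alpha
P1: Team Alpha 292/433 = 67.4%, Team Gamma 332/560 = 59.3% → Team Alpha
Overall: Team Alpha 1192/2412 = 49.4%, Team Gamma 1250/2954 = 42.3% → Team Alpha
Team Alpha wins overall and in every ticket group — no reversal.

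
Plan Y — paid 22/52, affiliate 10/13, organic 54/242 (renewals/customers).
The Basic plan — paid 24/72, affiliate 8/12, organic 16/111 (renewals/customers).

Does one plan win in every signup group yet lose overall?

No

Paid: Plan Y 22/52 = 42.3%, the Basic plan 24/72 = 33.3% → Plan Y
Affiliate: Plan Y 10/13 = 76.9%, the Basic plan 8/12 = 66.7% → Plan Y
Organic: Plan Y 54/242 = 22.3%, the Basic plan 16/111 = 14.4% → Plan Y
Overall: Plan Y 86/307 = 28.0%, the Basic plan 48/195 = 24.6% → Plan Y
Plan Y wins overall and in every signup group — no reversal.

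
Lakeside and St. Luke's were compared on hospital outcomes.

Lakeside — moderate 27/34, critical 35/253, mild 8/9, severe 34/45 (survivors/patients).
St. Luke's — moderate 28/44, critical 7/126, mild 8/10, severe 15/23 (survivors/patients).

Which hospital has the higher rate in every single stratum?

Moderate: Lakeside 27/34 = 79.4%, St. Luke's 28/44 = 63.6% → Lakeside
Critical: Lakeside 35/253 = 13.8%, St. Luke's 7/126 = 5.6% → Lakeside
Mild: Lakeside 8/9 = 88.9%, St. Luke's 8/10 = 80.0% → Lakeside
Severe: Lakeside 34/45 = 75.6%, St. Luke's 15/23 = 65.2% → Lakeside
Lakeside has the higher rate in all 4 groups.

Lakeside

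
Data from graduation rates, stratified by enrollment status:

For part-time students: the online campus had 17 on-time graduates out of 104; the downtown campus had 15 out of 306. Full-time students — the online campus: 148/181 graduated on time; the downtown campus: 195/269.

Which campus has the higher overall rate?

Part-time: the online campus 17/104 = 16.3%, the downtown campus 15/306 = 4.9% → the online campus
Full-time: the online campus 148/181 = 81.8%, the downtown campus 195/269 = 72.5% → the online campus
Overall: the online campus 165/285 = 57.9%, the downtown campus 210/575 = 36.5% → the online campus

the online campus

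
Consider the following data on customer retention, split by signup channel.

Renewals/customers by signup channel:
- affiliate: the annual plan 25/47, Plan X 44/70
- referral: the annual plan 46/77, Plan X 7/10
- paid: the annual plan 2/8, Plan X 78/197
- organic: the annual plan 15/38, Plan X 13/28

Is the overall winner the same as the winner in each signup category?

Affiliate: the annual plan 25/47 = 53.2%, Plan X 44/70 = 62.9% → Plan X
Referral: the annual plan 46/77 = 59.7%, Plan X 7/10 = 70.0% → Plan X
Paid: the annual plan 2/8 = 25.0%, Plan X 78/197 = 39.6% → Plan X
Organic: the annual plan 15/38 = 39.5%, Plan X 13/28 = 46.4% → Plan X
Overall: the annual plan 88/170 = 51.8%, Plan X 142/305 = 46.6% → the annual plan
Plan X wins each signup group but the annual plan wins overall — the comparison reverses. Plan X's customers skew toward paid, which has a lower base rate.

No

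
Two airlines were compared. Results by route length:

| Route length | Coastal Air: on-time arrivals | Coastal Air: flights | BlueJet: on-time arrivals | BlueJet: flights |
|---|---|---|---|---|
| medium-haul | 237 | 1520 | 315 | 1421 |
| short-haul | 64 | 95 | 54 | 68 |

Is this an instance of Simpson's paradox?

No

Medium-haul: Coastal Air 237/1520 = 15.6%, BlueJet 315/1421 = 22.2% → BlueJet
Short-haul: Coastal Air 64/95 = 67.4%, BlueJet 54/68 = 79.4% → BlueJet
Overall: Coastal Air 301/1615 = 18.6%, BlueJet 369/1489 = 24.8% → BlueJet
BlueJet wins overall and in every route group — no reversal.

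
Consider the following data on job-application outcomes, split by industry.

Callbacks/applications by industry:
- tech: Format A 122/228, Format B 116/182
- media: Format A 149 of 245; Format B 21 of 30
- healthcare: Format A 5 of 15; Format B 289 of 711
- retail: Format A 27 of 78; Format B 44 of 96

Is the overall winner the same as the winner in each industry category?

No

Tech: Format A 122/228 = 53.5%, Format B 116/182 = 63.7% → Format B
Media: Format A 149/245 = 60.8%, Format B 21/30 = 70.0% → Format B
Healthcare: Format A 5/15 = 33.3%, Format B 289/711 = 40.6% → Format B
Retail: Format A 27/78 = 34.6%, Format B 44/96 = 45.8% → Format B
Overall: Format A 303/566 = 53.5%, Format B 470/1019 = 46.1% → Format A
Format B wins each industry group but Format A wins overall — the comparison reverses. Format B's applications skew toward healthcare, which has a lower base rate.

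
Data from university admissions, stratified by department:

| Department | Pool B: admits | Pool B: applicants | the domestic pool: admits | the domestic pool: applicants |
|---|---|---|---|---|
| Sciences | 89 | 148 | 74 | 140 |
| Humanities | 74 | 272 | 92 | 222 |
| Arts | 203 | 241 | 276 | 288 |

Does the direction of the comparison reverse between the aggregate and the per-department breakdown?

Sciences: Pool B 89/148 = 60.1%, the domestic pool 74/140 = 52.9% → Pool B
Humanities: Pool B 74/272 = 27.2%, the domestic pool 92/222 = 41.4% → the domestic pool
Arts: Pool B 203/241 = 84.2%, the domestic pool 276/288 = 95.8% → the domestic pool
Overall: Pool B 366/661 = 55.4%, the domestic pool 442/650 = 68.0% → the domestic pool
Neither sweeps: Pool B wins 1 of 3 groups, the domestic pool wins 2. The domestic pool wins overall but not every group — no Simpson reversal.

No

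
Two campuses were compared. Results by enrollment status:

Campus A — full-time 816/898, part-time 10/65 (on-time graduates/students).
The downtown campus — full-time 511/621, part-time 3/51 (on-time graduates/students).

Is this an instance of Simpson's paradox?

Full-time: Campus A 816/898 = 90.9%, the downtown campus 511/621 = 82.3% → Campus A
Part-time: Campus A 10/65 = 15.4%, the downtown campus 3/51 = 5.9% → Campus A
Overall: Campus A 826/963 = 85.8%, the downtown campus 514/672 = 76.5% → Campus A
Campus A wins overall and in every enrollment group — no reversal.

No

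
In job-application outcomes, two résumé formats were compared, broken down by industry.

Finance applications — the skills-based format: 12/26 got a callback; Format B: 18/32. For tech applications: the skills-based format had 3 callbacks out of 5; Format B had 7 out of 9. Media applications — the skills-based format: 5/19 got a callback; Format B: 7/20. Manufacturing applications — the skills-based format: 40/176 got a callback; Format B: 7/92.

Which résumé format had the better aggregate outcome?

the skills-based format

Finance: the skills-based format 12/26 = 46.2%, Format B 18/32 = 56.2% → Format B
Tech: the skills-based format 3/5 = 60.0%, Format B 7/9 = 77.8% → Format B
Media: the skills-based format 5/19 = 26.3%, Format B 7/20 = 35.0% → Format B
Manufacturing: the skills-based format 40/176 = 22.7%, Format B 7/92 = 7.6% → the skills-based format
Overall: the skills-based format 60/226 = 26.5%, Format B 39/153 = 25.5% → the skills-based format
(Neither sweeps every industry group, but the skills-based format has the higher pooled rate.)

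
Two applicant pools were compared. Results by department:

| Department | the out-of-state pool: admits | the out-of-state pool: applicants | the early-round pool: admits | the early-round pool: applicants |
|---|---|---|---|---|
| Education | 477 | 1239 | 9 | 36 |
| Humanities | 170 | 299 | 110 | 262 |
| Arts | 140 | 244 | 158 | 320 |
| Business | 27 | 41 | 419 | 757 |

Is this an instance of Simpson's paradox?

Yes

Education: the out-of-state pool 477/1239 = 38.5%, the early-round pool 9/36 = 25.0% → the out-of-state pool
Humanities: the out-of-state pool 170/299 = 56.9%, the early-round pool 110/262 = 42.0% → the out-of-state pool
Arts: the out-of-state pool 140/244 = 57.4%, the early-round pool 158/320 = 49.4% → the out-of-state pool
Business: the out-of-state pool 27/41 = 65.9%, the early-round pool 419/757 = 55.4% → the out-of-state pool
Overall: the out-of-state pool 814/1823 = 44.7%, the early-round pool 696/1375 = 50.6% → the early-round pool
The out-of-state pool wins each department group but the early-round pool wins overall — the comparison reverses. The out-of-state pool's applicants skew toward Education, which has a lower base rate.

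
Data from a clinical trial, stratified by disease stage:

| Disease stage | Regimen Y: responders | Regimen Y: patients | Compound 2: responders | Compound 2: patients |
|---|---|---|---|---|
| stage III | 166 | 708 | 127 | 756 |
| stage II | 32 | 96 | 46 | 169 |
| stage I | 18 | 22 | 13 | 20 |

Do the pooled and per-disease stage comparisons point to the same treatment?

Yes

Stage III: Regimen Y 166/708 = 23.4%, Compound 2 127/756 = 16.8% → Regimen Y
Stage II: Regimen Y 32/96 = 33.3%, Compound 2 46/169 = 27.2% → Regimen Y
Stage I: Regimen Y 18/22 = 81.8%, Compound 2 13/20 = 65.0% → Regimen Y
Overall: Regimen Y 216/826 = 26.2%, Compound 2 186/945 = 19.7% → Regimen Y
Regimen Y wins overall and in every disease group — no reversal.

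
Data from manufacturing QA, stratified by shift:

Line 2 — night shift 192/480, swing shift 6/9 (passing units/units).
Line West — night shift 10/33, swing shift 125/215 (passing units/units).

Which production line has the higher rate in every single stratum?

Night shift: Line 2 192/480 = 40.0%, Line West 10/33 = 30.3% → Line 2
Swing shift: Line 2 6/9 = 66.7%, Line West 125/215 = 58.1% → Line 2
Line 2 has the higher rate in both groups.

Line 2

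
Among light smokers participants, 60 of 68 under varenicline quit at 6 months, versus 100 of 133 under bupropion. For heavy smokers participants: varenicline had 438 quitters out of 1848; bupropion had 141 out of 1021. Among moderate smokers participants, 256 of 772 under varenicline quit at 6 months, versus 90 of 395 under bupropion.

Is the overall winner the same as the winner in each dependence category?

Light smokers: varenicline 60/68 = 88.2%, bupropion 100/133 = 75.2% → varenicline
Heavy smokers: varenicline 438/1848 = 23.7%, bupropion 141/1021 = 13.8% → varenicline
Moderate smokers: varenicline 256/772 = 33.2%, bupropion 90/395 = 22.8% → varenicline
Overall: varenicline 754/2688 = 28.1%, bupropion 331/1549 = 21.4% → varenicline
Varenicline wins overall and in every dependence group — no reversal.

Yes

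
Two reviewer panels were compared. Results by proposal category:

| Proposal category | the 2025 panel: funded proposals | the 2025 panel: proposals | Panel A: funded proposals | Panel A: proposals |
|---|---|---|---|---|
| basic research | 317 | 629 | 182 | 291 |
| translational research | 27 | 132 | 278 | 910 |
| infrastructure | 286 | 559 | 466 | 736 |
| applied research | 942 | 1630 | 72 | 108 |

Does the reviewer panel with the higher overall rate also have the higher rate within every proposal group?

No

Basic research: the 2025 panel 317/629 = 50.4%, Panel A 182/291 = 62.5% → Panel A
Translational research: the 2025 panel 27/132 = 20.5%, Panel A 278/910 = 30.5% → Panel A
Infrastructure: the 2025 panel 286/559 = 51.2%, Panel A 466/736 = 63.3% → Panel A
Applied research: the 2025 panel 942/1630 = 57.8%, Panel A 72/108 = 66.7% → Panel A
Overall: the 2025 panel 1572/2950 = 53.3%, Panel A 998/2045 = 48.8% → the 2025 panel
Panel A wins each proposal group but the 2025 panel wins overall — the comparison reverses. Panel A's proposals skew toward translational research, which has a lower base rate.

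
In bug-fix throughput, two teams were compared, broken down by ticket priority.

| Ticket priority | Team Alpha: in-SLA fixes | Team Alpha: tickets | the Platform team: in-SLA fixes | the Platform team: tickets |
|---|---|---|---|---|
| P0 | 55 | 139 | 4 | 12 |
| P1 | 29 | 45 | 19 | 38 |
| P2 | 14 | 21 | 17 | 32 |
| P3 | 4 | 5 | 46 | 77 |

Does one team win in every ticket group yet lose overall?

Yes

P0: Team Alpha 55/139 = 39.6%, the Platform team 4/12 = 33.3% → Team Alpha
P1: Team Alpha 29/45 = 64.4%, the Platform team 19/38 = 50.0% → Team Alpha
P2: Team Alpha 14/21 = 66.7%, the Platform team 17/32 = 53.1% → Team Alpha
P3: Team Alpha 4/5 = 80.0%, the Platform team 46/77 = 59.7% → Team Alpha
Overall: Team Alpha 102/210 = 48.6%, the Platform team 86/159 = 54.1% → the Platform team
Team Alpha wins each ticket group but the Platform team wins overall — the comparison reverses. Team Alpha's tickets skew toward P0, which has a lower base rate.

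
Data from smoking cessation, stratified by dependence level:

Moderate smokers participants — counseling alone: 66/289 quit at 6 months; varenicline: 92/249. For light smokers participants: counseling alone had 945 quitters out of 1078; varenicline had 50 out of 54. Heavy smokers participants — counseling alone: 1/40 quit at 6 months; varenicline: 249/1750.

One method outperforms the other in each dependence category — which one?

Moderate smokers: counseling alone 66/289 = 22.8%, varenicline 92/249 = 36.9% → varenicline
Light smokers: counseling alone 945/1078 = 87.7%, varenicline 50/54 = 92.6% → varenicline
Heavy smokers: counseling alone 1/40 = 2.5%, varenicline 249/1750 = 14.2% → varenicline
Varenicline has the higher rate in all 3 groups.

varenicline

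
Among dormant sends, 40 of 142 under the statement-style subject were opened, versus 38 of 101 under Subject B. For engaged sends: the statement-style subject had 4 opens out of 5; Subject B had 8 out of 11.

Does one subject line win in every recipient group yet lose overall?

Dormant: the statement-style subject 40/142 = 28.2%, Subject B 38/101 = 37.6% → Subject B
Engaged: the statement-style subject 4/5 = 80.0%, Subject B 8/11 = 72.7% → the statement-style subject
Overall: the statement-style subject 44/147 = 29.9%, Subject B 46/112 = 41.1% → Subject B
Neither sweeps: the statement-style subject wins 1 of 2 groups, Subject B wins 1. Subject B wins overall but not every group — no Simpson reversal.

No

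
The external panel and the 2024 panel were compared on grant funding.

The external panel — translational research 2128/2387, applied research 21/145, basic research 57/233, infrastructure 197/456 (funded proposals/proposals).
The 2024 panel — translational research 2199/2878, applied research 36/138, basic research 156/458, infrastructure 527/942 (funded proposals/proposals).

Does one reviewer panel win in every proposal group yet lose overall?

Translational research: the external panel 2128/2387 = 89.1%, the 2024 panel 2199/2878 = 76.4% → the external panel
Applied research: the external panel 21/145 = 14.5%, the 2024 panel 36/138 = 26.1% → the 2024 panel
Basic research: the external panel 57/233 = 24.5%, the 2024 panel 156/458 = 34.1% → the 2024 panel
Infrastructure: the external panel 197/456 = 43.2%, the 2024 panel 527/942 = 55.9% → the 2024 panel
Overall: the external panel 2403/3221 = 74.6%, the 2024 panel 2918/4416 = 66.1% → the external panel
Neither sweeps: the external panel wins 1 of 4 groups, the 2024 panel wins 3. The external panel wins overall but not every group — no Simpson reversal.

No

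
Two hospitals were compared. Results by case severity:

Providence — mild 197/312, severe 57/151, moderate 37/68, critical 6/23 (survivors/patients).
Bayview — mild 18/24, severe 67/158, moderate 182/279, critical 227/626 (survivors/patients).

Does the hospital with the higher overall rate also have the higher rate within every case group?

No

Mild: Providence 197/312 = 63.1%, Bayview 18/24 = 75.0% → Bayview
Severe: Providence 57/151 = 37.7%, Bayview 67/158 = 42.4% → Bayview
Moderate: Providence 37/68 = 54.4%, Bayview 182/279 = 65.2% → Bayview
Critical: Providence 6/23 = 26.1%, Bayview 227/626 = 36.3% → Bayview
Overall: Providence 297/554 = 53.6%, Bayview 494/1087 = 45.4% → Providence
Bayview wins each case group but Providence wins overall — the comparison reverses. Bayview's patients skew toward critical, which has a lower base rate.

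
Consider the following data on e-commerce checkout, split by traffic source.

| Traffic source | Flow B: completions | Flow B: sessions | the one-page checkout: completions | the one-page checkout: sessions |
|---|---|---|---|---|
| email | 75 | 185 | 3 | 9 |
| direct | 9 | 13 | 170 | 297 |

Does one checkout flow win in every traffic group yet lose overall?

Yes

Email: Flow B 75/185 = 40.5%, the one-page checkout 3/9 = 33.3% → Flow B
Direct: Flow B 9/13 = 69.2%, the one-page checkout 170/297 = 57.2% → Flow B
Overall: Flow B 84/198 = 42.4%, the one-page checkout 173/306 = 56.5% → the one-page checkout
Flow B wins each traffic group but the one-page checkout wins overall — the comparison reverses. Flow B's sessions skew toward email, which has a lower base rate.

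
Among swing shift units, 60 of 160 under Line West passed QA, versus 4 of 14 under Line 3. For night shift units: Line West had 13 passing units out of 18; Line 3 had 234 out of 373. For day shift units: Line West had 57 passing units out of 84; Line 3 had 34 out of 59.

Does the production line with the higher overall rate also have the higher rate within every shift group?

Swing shift: Line West 60/160 = 37.5%, Line 3 4/14 = 28.6% → Line West
Night shift: Line West 13/18 = 72.2%, Line 3 234/373 = 62.7% → Line West
Day shift: Line West 57/84 = 67.9%, Line 3 34/59 = 57.6% → Line West
Overall: Line West 130/262 = 49.6%, Line 3 272/446 = 61.0% → Line 3
Line West wins each shift group but Line 3 wins overall — the comparison reverses. Line West's units skew toward swing shift, which has a lower base rate.

No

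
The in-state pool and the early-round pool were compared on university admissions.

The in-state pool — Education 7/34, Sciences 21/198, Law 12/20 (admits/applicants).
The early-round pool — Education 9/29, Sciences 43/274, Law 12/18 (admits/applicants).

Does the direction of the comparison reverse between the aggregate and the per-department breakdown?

Education: the in-state pool 7/34 = 20.6%, the early-round pool 9/29 = 31.0% → the early-round pool
Sciences: the in-state pool 21/198 = 10.6%, the early-round pool 43/274 = 15.7% → the early-round pool
Law: the in-state pool 12/20 = 60.0%, the early-round pool 12/18 = 66.7% → the early-round pool
Overall: the in-state pool 40/252 = 15.9%, the early-round pool 64/321 = 19.9% → the early-round pool
The early-round pool wins overall and in every department group — no reversal.

No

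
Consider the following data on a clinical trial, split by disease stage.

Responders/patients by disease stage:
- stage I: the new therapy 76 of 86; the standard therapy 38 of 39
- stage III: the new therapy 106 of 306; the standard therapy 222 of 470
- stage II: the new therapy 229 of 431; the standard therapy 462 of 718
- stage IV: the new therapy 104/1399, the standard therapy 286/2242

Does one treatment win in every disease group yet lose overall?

Stage I: the new therapy 76/86 = 88.4%, the standard therapy 38/39 = 97.4% → the standard therapy
Stage III: the new therapy 106/306 = 34.6%, the standard therapy 222/470 = 47.2% → the standard therapy
Stage II: the new therapy 229/431 = 53.1%, the standard therapy 462/718 = 64.3% → the standard therapy
Stage IV: the new therapy 104/1399 = 7.4%, the standard therapy 286/2242 = 12.8% → the standard therapy
Overall: the new therapy 515/2222 = 23.2%, the standard therapy 1008/3469 = 29.1% → the standard therapy
The standard therapy wins overall and in every disease group — no reversal.

No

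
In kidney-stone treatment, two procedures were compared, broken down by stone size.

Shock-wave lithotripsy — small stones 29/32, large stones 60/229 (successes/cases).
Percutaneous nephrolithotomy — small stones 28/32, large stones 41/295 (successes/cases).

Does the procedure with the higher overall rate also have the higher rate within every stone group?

Small stones: shock-wave lithotripsy 29/32 = 90.6%, percutaneous nephrolithotomy 28/32 = 87.5% → shock-wave lithotripsy
Large stones: shock-wave lithotripsy 60/229 = 26.2%, percutaneous nephrolithotomy 41/295 = 13.9% → shock-wave lithotripsy
Overall: shock-wave lithotripsy 89/261 = 34.1%, percutaneous nephrolithotomy 69/327 = 21.1% → shock-wave lithotripsy
Shock-wave lithotripsy wins overall and in every stone group — no reversal.

Yes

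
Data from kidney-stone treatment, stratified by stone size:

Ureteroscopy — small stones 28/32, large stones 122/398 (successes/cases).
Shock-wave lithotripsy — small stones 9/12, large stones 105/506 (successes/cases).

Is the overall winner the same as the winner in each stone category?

Small stones: ureteroscopy 28/32 = 87.5%, shock-wave lithotripsy 9/12 = 75.0% → ureteroscopy
Large stones: ureteroscopy 122/398 = 30.7%, shock-wave lithotripsy 105/506 = 20.8% → ureteroscopy
Overall: ureteroscopy 150/430 = 34.9%, shock-wave lithotripsy 114/518 = 22.0% → ureteroscopy
Ureteroscopy wins overall and in every stone group — no reversal.

Yes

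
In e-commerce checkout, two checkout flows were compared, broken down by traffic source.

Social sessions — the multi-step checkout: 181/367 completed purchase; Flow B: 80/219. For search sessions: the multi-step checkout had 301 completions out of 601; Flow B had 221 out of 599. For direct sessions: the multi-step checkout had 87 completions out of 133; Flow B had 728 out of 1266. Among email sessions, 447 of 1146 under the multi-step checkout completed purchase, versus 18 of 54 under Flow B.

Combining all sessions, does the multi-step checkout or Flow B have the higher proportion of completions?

Flow B

Social: the multi-step checkout 181/367 = 49.3%, Flow B 80/219 = 36.5% → the multi-step checkout
Search: the multi-step checkout 301/601 = 50.1%, Flow B 221/599 = 36.9% → the multi-step checkout
Direct: the multi-step checkout 87/133 = 65.4%, Flow B 728/1266 = 57.5% → the multi-step checkout
Email: the multi-step checkout 447/1146 = 39.0%, Flow B 18/54 = 33.3% → the multi-step checkout
Overall: the multi-step checkout 1016/2247 = 45.2%, Flow B 1047/2138 = 49.0% → Flow B
(The multi-step checkout wins every traffic group but Flow B wins overall — the multi-step checkout's sessions skew toward the low-rate email group.)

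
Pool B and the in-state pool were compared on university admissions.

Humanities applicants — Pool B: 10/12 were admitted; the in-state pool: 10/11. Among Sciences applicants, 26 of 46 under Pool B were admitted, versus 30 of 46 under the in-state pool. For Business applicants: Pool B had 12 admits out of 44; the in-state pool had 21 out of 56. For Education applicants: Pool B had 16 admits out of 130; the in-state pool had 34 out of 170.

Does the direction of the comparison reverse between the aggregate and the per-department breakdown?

No

Humanities: Pool B 10/12 = 83.3%, the in-state pool 10/11 = 90.9% → the in-state pool
Sciences: Pool B 26/46 = 56.5%, the in-state pool 30/46 = 65.2% → the in-state pool
Business: Pool B 12/44 = 27.3%, the in-state pool 21/56 = 37.5% → the in-state pool
Education: Pool B 16/130 = 12.3%, the in-state pool 34/170 = 20.0% → the in-state pool
Overall: Pool B 64/232 = 27.6%, the in-state pool 95/283 = 33.6% → the in-state pool
The in-state pool wins overall and in every department group — no reversal.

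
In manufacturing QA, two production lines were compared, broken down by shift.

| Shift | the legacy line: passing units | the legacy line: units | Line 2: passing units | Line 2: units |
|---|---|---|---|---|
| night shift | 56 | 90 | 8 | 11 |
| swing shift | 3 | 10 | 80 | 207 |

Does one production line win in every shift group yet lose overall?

Night shift: the legacy line 56/90 = 62.2%, Line 2 8/11 = 72.7% → Line 2
Swing shift: the legacy line 3/10 = 30.0%, Line 2 80/207 = 38.6% → Line 2
Overall: the legacy line 59/100 = 59.0%, Line 2 88/218 = 40.4% → the legacy line
Line 2 wins each shift group but the legacy line wins overall — the comparison reverses. Line 2's units skew toward swing shift, which has a lower base rate.

Yes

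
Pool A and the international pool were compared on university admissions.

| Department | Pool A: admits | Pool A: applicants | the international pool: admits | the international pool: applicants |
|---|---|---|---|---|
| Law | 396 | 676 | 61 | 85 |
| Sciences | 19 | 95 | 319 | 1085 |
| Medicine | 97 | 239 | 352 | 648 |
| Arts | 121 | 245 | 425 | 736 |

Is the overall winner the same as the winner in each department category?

No

Law: Pool A 396/676 = 58.6%, the international pool 61/85 = 71.8% → the international pool
Sciences: Pool A 19/95 = 20.0%, the international pool 319/1085 = 29.4% → the international pool
Medicine: Pool A 97/239 = 40.6%, the international pool 352/648 = 54.3% → the international pool
Arts: Pool A 121/245 = 49.4%, the international pool 425/736 = 57.7% → the international pool
Overall: Pool A 633/1255 = 50.4%, the international pool 1157/2554 = 45.3% → Pool A
The international pool wins each department group but Pool A wins overall — the comparison reverses. The international pool's applicants skew toward Sciences, which has a lower base rate.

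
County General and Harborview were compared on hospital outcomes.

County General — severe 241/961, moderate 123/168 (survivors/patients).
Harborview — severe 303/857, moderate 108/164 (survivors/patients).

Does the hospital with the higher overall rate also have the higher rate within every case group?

No

Severe: County General 241/961 = 25.1%, Harborview 303/857 = 35.4% → Harborview
Moderate: County General 123/168 = 73.2%, Harborview 108/164 = 65.9% → County General
Overall: County General 364/1129 = 32.2%, Harborview 411/1021 = 40.3% → Harborview
Neither sweeps: County General wins 1 of 2 groups, Harborview wins 1. Harborview wins overall but not every group — no Simpson reversal.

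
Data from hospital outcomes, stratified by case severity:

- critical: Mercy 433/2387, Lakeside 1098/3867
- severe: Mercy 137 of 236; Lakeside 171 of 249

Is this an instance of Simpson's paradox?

No

Critical: Mercy 433/2387 = 18.1%, Lakeside 1098/3867 = 28.4% → Lakeside
Severe: Mercy 137/236 = 58.1%, Lakeside 171/249 = 68.7% → Lakeside
Overall: Mercy 570/2623 = 21.7%, Lakeside 1269/4116 = 30.8% → Lakeside
Lakeside wins overall and in every case group — no reversal.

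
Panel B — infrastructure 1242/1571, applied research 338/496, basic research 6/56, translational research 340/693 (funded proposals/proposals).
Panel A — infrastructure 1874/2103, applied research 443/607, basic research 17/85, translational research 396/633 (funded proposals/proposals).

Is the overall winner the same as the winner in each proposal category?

Infrastructure: Panel B 1242/1571 = 79.1%, Panel A 1874/2103 = 89.1% → Panel A
Applied research: Panel B 338/496 = 68.1%, Panel A 443/607 = 73.0% → Panel A
Basic research: Panel B 6/56 = 10.7%, Panel A 17/85 = 20.0% → Panel A
Translational research: Panel B 340/693 = 49.1%, Panel A 396/633 = 62.6% → Panel A
Overall: Panel B 1926/2816 = 68.4%, Panel A 2730/3428 = 79.6% → Panel A
Panel A wins overall and in every proposal group — no reversal.

Yes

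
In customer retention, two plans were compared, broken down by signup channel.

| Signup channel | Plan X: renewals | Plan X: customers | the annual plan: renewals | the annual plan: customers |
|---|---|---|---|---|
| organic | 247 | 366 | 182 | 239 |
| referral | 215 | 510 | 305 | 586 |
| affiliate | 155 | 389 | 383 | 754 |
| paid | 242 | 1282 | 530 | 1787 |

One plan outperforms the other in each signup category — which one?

Organic: Plan X 247/366 = 67.5%, the annual plan 182/239 = 76.2% → the annual plan
Referral: Plan X 215/510 = 42.2%, the annual plan 305/586 = 52.0% → the annual plan
Affiliate: Plan X 155/389 = 39.8%, the annual plan 383/754 = 50.8% → the annual plan
Paid: Plan X 242/1282 = 18.9%, the annual plan 530/1787 = 29.7% → the annual plan
The annual plan has the higher rate in all 4 groups.

the annual plan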